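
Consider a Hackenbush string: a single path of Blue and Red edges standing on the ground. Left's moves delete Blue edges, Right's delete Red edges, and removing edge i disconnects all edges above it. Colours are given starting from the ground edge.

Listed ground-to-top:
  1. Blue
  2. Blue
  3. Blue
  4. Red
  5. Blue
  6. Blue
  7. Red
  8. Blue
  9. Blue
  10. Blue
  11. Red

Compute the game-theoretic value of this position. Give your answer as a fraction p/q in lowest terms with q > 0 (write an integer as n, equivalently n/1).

733/256

step 1: add Blue to get B; options L={ 0 } R={ ∅ } → 1
step 2: add Blue to get BB; options L={ 0, 1 } R={ ∅ } → 2
step 3: add Blue to get BBB; options L={ 0, 1, 2 } R={ ∅ } → 3
step 4: add Red to get BBBR; options L={ 0, 1, 2 } R={ 3 } → 5/2
step 5: add Blue to get BBBRB; options L={ 0, 1, 2, 5/2 } R={ 3 } → 11/4
step 6: add Blue to get BBBRBB; options L={ 0, 1, 2, 5/2, 11/4 } R={ 3 } → 23/8
step 7: add Red to get BBBRBBR; options L={ 0, 1, 2, 5/2, 11/4 } R={ 23/8, 3 } → 45/16
step 8: add Blue to get BBBRBBRB; options L={ 0, 1, 2, 5/2, 11/4, 45/16 } R={ 23/8, 3 } → 91/32
step 9: add Blue to get BBBRBBRBB; options L={ 0, 1, 2, 5/2, 11/4, 45/16, 91/32 } R={ 23/8, 3 } → 183/64
step 10: add Blue to get BBBRBBRBBB; options L={ 0, 1, 2, 5/2, 11/4, 45/16, 91/32, 183/64 } R={ 23/8, 3 } → 367/128
step 11: add Red to get BBBRBBRBBBR; options L={ 0, 1, 2, 5/2, 11/4, 45/16, 91/32, 183/64 } R={ 367/128, 23/8, 3 } → 733/256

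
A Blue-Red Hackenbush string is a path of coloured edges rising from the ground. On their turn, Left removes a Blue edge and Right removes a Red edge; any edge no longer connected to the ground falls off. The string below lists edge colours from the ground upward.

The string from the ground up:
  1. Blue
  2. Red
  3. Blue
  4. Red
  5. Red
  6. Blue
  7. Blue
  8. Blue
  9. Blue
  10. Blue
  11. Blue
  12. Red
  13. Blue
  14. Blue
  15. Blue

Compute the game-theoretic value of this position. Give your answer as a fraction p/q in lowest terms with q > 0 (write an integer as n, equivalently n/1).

10223/16384

edge 1 of 15 (Blue): { 0 | — } => 1
edge 2 of 15 (Red): { 0 | 1 } => 1/2
edge 3 of 15 (Blue): { 0 1/2 | 1 } => 3/4
edge 4 of 15 (Red): { 0 1/2 | 3/4 1 } => 5/8
edge 5 of 15 (Red): { 0 1/2 | 5/8 3/4 1 } => 9/16
edge 6 of 15 (Blue): { 0 1/2 9/16 | 5/8 3/4 1 } => 19/32
edge 7 of 15 (Blue): { 0 1/2 9/16 19/32 | 5/8 3/4 1 } => 39/64
edge 8 of 15 (Blue): { 0 1/2 9/16 19/32 39/64 | 5/8 3/4 1 } => 79/128
edge 9 of 15 (Blue): { 0 1/2 9/16 19/32 39/64 79/128 | 5/8 3/4 1 } => 159/256
edge 10 of 15 (Blue): { 0 1/2 9/16 19/32 39/64 79/128 159/256 | 5/8 3/4 1 } => 319/512
edge 11 of 15 (Blue): { 0 1/2 9/16 19/32 39/64 79/128 159/256 319/512 | 5/8 3/4 1 } => 639/1024
edge 12 of 15 (Red): { 0 1/2 9/16 19/32 39/64 79/128 159/256 319/512 | 639/1024 5/8 3/4 1 } => 1277/2048
edge 13 of 15 (Blue): { 0 1/2 9/16 19/32 39/64 79/128 159/256 319/512 1277/2048 | 639/1024 5/8 3/4 1 } => 2555/4096
edge 14 of 15 (Blue): { 0 1/2 9/16 19/32 39/64 79/128 159/256 319/512 1277/2048 2555/4096 | 639/1024 5/8 3/4 1 } => 5111/8192
edge 15 of 15 (Blue): { 0 1/2 9/16 19/32 39/64 79/128 159/256 319/512 1277/2048 2555/4096 5111/8192 | 639/1024 5/8 3/4 1 } => 10223/16384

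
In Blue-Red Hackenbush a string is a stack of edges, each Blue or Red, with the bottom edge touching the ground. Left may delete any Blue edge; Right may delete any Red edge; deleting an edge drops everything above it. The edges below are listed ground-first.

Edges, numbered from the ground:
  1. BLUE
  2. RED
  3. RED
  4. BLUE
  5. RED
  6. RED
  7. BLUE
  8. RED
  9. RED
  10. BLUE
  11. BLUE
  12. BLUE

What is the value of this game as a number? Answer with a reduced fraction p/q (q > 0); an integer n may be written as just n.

Build value(s[:k]) for k = 1..12, string s = BLUE RED RED BLUE RED RED BLUE RED RED BLUE BLUE BLUE.
step 1: add BLUE to get B; options L={ 0 } R={ none } => 1
step 2: add RED to get BR; options L={ 0 } R={ 1 } => 1/2
step 3: add RED to get BRR; options L={ 0 } R={ 1/2 1 } => 1/4
step 4: add BLUE to get BRRB; options L={ 0 1/4 } R={ 1/2 1 } => 3/8
step 5: add RED to get BRRBR; options L={ 0 1/4 } R={ 3/8 1/2 1 } => 5/16
step 6: add RED to get BRRBRR; options L={ 0 1/4 } R={ 5/16 3/8 1/2 1 } => 9/32
step 7: add BLUE to get BRRBRRB; options L={ 0 1/4 9/32 } R={ 5/16 3/8 1/2 1 } => 19/64
step 8: add RED to get BRRBRRBR; options L={ 0 1/4 9/32 } R={ 19/64 5/16 3/8 1/2 1 } => 37/128
step 9: add RED to get BRRBRRBRR; options L={ 0 1/4 9/32 } R={ 37/128 19/64 5/16 3/8 1/2 1 } => 73/256
step 10: add BLUE to get BRRBRRBRRB; options L={ 0 1/4 9/32 73/256 } R={ 37/128 19/64 5/16 3/8 1/2 1 } => 147/512
step 11: add BLUE to get BRRBRRBRRBB; options L={ 0 1/4 9/32 73/256 147/512 } R={ 37/128 19/64 5/16 3/8 1/2 1 } => 295/1024
step 12: add BLUE to get BRRBRRBRRBBB; options L={ 0 1/4 9/32 73/256 147/512 295/1024 } R={ 37/128 19/64 5/16 3/8 1/2 1 } => 591/2048

591/2048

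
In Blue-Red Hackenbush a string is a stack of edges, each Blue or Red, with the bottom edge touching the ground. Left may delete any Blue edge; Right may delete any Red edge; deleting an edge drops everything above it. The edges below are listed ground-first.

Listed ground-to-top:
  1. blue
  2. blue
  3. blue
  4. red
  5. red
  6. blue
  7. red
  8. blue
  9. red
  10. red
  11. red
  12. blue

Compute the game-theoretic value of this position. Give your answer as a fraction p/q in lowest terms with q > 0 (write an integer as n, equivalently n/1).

1187/512

Prefix values for blue blue blue red red blue red blue red red red blue via {L|R} + simplicity:
edge 1 of 12 (blue): { 0 |  } -> 1
edge 2 of 12 (blue): { 0 1 |  } -> 2
edge 3 of 12 (blue): { 0 1 2 |  } -> 3
edge 4 of 12 (red): { 0 1 2 | 3 } -> 5/2
edge 5 of 12 (red): { 0 1 2 | 5/2 3 } -> 9/4
edge 6 of 12 (blue): { 0 1 2 9/4 | 5/2 3 } -> 19/8
edge 7 of 12 (red): { 0 1 2 9/4 | 19/8 5/2 3 } -> 37/16
edge 8 of 12 (blue): { 0 1 2 9/4 37/16 | 19/8 5/2 3 } -> 75/32
edge 9 of 12 (red): { 0 1 2 9/4 37/16 | 75/32 19/8 5/2 3 } -> 149/64
edge 10 of 12 (red): { 0 1 2 9/4 37/16 | 149/64 75/32 19/8 5/2 3 } -> 297/128
edge 11 of 12 (red): { 0 1 2 9/4 37/16 | 297/128 149/64 75/32 19/8 5/2 3 } -> 593/256
edge 12 of 12 (blue): { 0 1 2 9/4 37/16 593/256 | 297/128 149/64 75/32 19/8 5/2 3 } -> 1187/512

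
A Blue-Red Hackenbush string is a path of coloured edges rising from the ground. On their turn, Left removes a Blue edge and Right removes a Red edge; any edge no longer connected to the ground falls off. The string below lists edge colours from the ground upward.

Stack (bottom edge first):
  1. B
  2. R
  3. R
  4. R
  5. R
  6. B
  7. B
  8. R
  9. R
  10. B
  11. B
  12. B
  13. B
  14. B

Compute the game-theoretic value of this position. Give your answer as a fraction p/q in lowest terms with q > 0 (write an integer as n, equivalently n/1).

Prefix values for B R R R R B B R R B B B B B via {L|R} + simplicity:
1 of 14 · B · max L 0 · min R +∞ so 1
2 of 14 · BR · max L 0 · min R 1 so 1/2
3 of 14 · BRR · max L 0 · min R 1/2 so 1/4
4 of 14 · BRRR · max L 0 · min R 1/4 so 1/8
5 of 14 · BRRRR · max L 0 · min R 1/8 so 1/16
6 of 14 · BRRRRB · max L 1/16 · min R 1/8 so 3/32
7 of 14 · BRRRRBB · max L 3/32 · min R 1/8 so 7/64
8 of 14 · BRRRRBBR · max L 3/32 · min R 7/64 so 13/128
9 of 14 · BRRRRBBRR · max L 3/32 · min R 13/128 so 25/256
10 of 14 · BRRRRBBRRB · max L 25/256 · min R 13/128 so 51/512
11 of 14 · BRRRRBBRRBB · max L 51/512 · min R 13/128 so 103/1024
12 of 14 · BRRRRBBRRBBB · max L 103/1024 · min R 13/128 so 207/2048
13 of 14 · BRRRRBBRRBBBB · max L 207/2048 · min R 13/128 so 415/4096
14 of 14 · BRRRRBBRRBBBBB · max L 415/4096 · min R 13/128 so 831/8192

831/8192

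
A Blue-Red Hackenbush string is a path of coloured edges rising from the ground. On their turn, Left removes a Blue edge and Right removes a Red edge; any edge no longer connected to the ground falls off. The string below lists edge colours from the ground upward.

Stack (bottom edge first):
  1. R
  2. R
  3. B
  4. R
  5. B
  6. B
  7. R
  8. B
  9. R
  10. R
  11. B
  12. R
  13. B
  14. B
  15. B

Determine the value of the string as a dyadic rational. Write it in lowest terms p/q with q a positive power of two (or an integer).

-13009/8192

Build val(s[:k]) for k = 1..15, string s = R R B R B B R B R R B R B B B.
step 1: add R to get R; options L={ none } R={ 0 } so -1
step 2: add R to get RR; options L={ none } R={ -1 0 } so -2
step 3: add B to get RRB; options L={ -2 } R={ -1 0 } so -3/2
step 4: add R to get RRBR; options L={ -2 } R={ -3/2 -1 0 } so -7/4
step 5: add B to get RRBRB; options L={ -2 -7/4 } R={ -3/2 -1 0 } so -13/8
step 6: add B to get RRBRBB; options L={ -2 -7/4 -13/8 } R={ -3/2 -1 0 } so -25/16
step 7: add R to get RRBRBBR; options L={ -2 -7/4 -13/8 } R={ -25/16 -3/2 -1 0 } so -51/32
step 8: add B to get RRBRBBRB; options L={ -2 -7/4 -13/8 -51/32 } R={ -25/16 -3/2 -1 0 } so -101/64
step 9: add R to get RRBRBBRBR; options L={ -2 -7/4 -13/8 -51/32 } R={ -101/64 -25/16 -3/2 -1 0 } so -203/128
step 10: add R to get RRBRBBRBRR; options L={ -2 -7/4 -13/8 -51/32 } R={ -203/128 -101/64 -25/16 -3/2 -1 0 } so -407/256
step 11: add B to get RRBRBBRBRRB; options L={ -2 -7/4 -13/8 -51/32 -407/256 } R={ -203/128 -101/64 -25/16 -3/2 -1 0 } so -813/512
step 12: add R to get RRBRBBRBRRBR; options L={ -2 -7/4 -13/8 -51/32 -407/256 } R={ -813/512 -203/128 -101/64 -25/16 -3/2 -1 0 } so -1627/1024
step 13: add B to get RRBRBBRBRRBRB; options L={ -2 -7/4 -13/8 -51/32 -407/256 -1627/1024 } R={ -813/512 -203/128 -101/64 -25/16 -3/2 -1 0 } so -3253/2048
step 14: add B to get RRBRBBRBRRBRBB; options L={ -2 -7/4 -13/8 -51/32 -407/256 -1627/1024 -3253/2048 } R={ -813/512 -203/128 -101/64 -25/16 -3/2 -1 0 } so -6505/4096
step 15: add B to get RRBRBBRBRRBRBBB; options L={ -2 -7/4 -13/8 -51/32 -407/256 -1627/1024 -3253/2048 -6505/4096 } R={ -813/512 -203/128 -101/64 -25/16 -3/2 -1 0 } so -13009/8192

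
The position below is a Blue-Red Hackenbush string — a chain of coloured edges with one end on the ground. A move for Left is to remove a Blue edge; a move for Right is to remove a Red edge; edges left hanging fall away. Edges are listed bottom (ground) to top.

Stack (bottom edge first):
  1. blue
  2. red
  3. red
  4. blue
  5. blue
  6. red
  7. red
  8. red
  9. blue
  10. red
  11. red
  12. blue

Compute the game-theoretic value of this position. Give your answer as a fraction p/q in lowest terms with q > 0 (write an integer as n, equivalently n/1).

Prefix values for blue red red blue blue red red red blue red red blue via {L|R} + simplicity:
v_1 [b]  L=[0]  R=[∅]  — 1
v_2 [br]  L=[0]  R=[1]  — 1/2
v_3 [brr]  L=[0]  R=[1/2,1]  — 1/4
v_4 [brrb]  L=[0,1/4]  R=[1/2,1]  — 3/8
v_5 [brrbb]  L=[0,1/4,3/8]  R=[1/2,1]  — 7/16
v_6 [brrbbr]  L=[0,1/4,3/8]  R=[7/16,1/2,1]  — 13/32
v_7 [brrbbrr]  L=[0,1/4,3/8]  R=[13/32,7/16,1/2,1]  — 25/64
v_8 [brrbbrrr]  L=[0,1/4,3/8]  R=[25/64,13/32,7/16,1/2,1]  — 49/128
v_9 [brrbbrrrb]  L=[0,1/4,3/8,49/128]  R=[25/64,13/32,7/16,1/2,1]  — 99/256
v_10 [brrbbrrrbr]  L=[0,1/4,3/8,49/128]  R=[99/256,25/64,13/32,7/16,1/2,1]  — 197/512
v_11 [brrbbrrrbrr]  L=[0,1/4,3/8,49/128]  R=[197/512,99/256,25/64,13/32,7/16,1/2,1]  — 393/1024
v_12 [brrbbrrrbrrb]  L=[0,1/4,3/8,49/128,393/1024]  R=[197/512,99/256,25/64,13/32,7/16,1/2,1]  — 787/2048

787/2048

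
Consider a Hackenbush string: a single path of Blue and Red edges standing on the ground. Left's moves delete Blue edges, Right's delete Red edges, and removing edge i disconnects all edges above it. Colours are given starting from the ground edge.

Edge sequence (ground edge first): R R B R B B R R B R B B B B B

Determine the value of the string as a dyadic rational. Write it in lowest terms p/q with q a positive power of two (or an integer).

-13121/8192

R: Left { — }, Right { 0 } => simplest -1
RR: Left { — }, Right { -1, 0 } => simplest -2
RRB: Left { -2 }, Right { -1, 0 } => simplest -3/2
RRBR: Left { -2 }, Right { -3/2, -1, 0 } => simplest -7/4
RRBRB: Left { -2, -7/4 }, Right { -3/2, -1, 0 } => simplest -13/8
RRBRBB: Left { -2, -7/4, -13/8 }, Right { -3/2, -1, 0 } => simplest -25/16
RRBRBBR: Left { -2, -7/4, -13/8 }, Right { -25/16, -3/2, -1, 0 } => simplest -51/32
RRBRBBRR: Left { -2, -7/4, -13/8 }, Right { -51/32, -25/16, -3/2, -1, 0 } => simplest -103/64
RRBRBBRRB: Left { -2, -7/4, -13/8, -103/64 }, Right { -51/32, -25/16, -3/2, -1, 0 } => simplest -205/128
RRBRBBRRBR: Left { -2, -7/4, -13/8, -103/64 }, Right { -205/128, -51/32, -25/16, -3/2, -1, 0 } => simplest -411/256
RRBRBBRRBRB: Left { -2, -7/4, -13/8, -103/64, -411/256 }, Right { -205/128, -51/32, -25/16, -3/2, -1, 0 } => simplest -821/512
RRBRBBRRBRBB: Left { -2, -7/4, -13/8, -103/64, -411/256, -821/512 }, Right { -205/128, -51/32, -25/16, -3/2, -1, 0 } => simplest -1641/1024
RRBRBBRRBRBBB: Left { -2, -7/4, -13/8, -103/64, -411/256, -821/512, -1641/1024 }, Right { -205/128, -51/32, -25/16, -3/2, -1, 0 } => simplest -3281/2048
RRBRBBRRBRBBBB: Left { -2, -7/4, -13/8, -103/64, -411/256, -821/512, -1641/1024, -3281/2048 }, Right { -205/128, -51/32, -25/16, -3/2, -1, 0 } => simplest -6561/4096
RRBRBBRRBRBBBBB: Left { -2, -7/4, -13/8, -103/64, -411/256, -821/512, -1641/1024, -3281/2048, -6561/4096 }, Right { -205/128, -51/32, -25/16, -3/2, -1, 0 } => simplest -13121/8192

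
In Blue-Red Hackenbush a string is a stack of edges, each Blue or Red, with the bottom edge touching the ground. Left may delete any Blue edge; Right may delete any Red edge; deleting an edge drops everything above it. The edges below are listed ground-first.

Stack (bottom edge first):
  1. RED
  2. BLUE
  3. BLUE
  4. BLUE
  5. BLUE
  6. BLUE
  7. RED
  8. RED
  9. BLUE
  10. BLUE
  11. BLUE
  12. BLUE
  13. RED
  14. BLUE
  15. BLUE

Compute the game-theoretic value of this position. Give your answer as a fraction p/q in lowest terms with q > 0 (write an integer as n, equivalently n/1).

Recurse on prefixes of the 15-edge string RED BLUE BLUE BLUE BLUE BLUE RED RED BLUE BLUE BLUE BLUE RED BLUE BLUE:
edge 1 of 15 (RED): { · | 0 } -> -1
edge 2 of 15 (BLUE): { -1 | 0 } -> -1/2
edge 3 of 15 (BLUE): { -1, -1/2 | 0 } -> -1/4
edge 4 of 15 (BLUE): { -1, -1/2, -1/4 | 0 } -> -1/8
edge 5 of 15 (BLUE): { -1, -1/2, -1/4, -1/8 | 0 } -> -1/16
edge 6 of 15 (BLUE): { -1, -1/2, -1/4, -1/8, -1/16 | 0 } -> -1/32
edge 7 of 15 (RED): { -1, -1/2, -1/4, -1/8, -1/16 | -1/32, 0 } -> -3/64
edge 8 of 15 (RED): { -1, -1/2, -1/4, -1/8, -1/16 | -3/64, -1/32, 0 } -> -7/128
edge 9 of 15 (BLUE): { -1, -1/2, -1/4, -1/8, -1/16, -7/128 | -3/64, -1/32, 0 } -> -13/256
edge 10 of 15 (BLUE): { -1, -1/2, -1/4, -1/8, -1/16, -7/128, -13/256 | -3/64, -1/32, 0 } -> -25/512
edge 11 of 15 (BLUE): { -1, -1/2, -1/4, -1/8, -1/16, -7/128, -13/256, -25/512 | -3/64, -1/32, 0 } -> -49/1024
edge 12 of 15 (BLUE): { -1, -1/2, -1/4, -1/8, -1/16, -7/128, -13/256, -25/512, -49/1024 | -3/64, -1/32, 0 } -> -97/2048
edge 13 of 15 (RED): { -1, -1/2, -1/4, -1/8, -1/16, -7/128, -13/256, -25/512, -49/1024 | -97/2048, -3/64, -1/32, 0 } -> -195/4096
edge 14 of 15 (BLUE): { -1, -1/2, -1/4, -1/8, -1/16, -7/128, -13/256, -25/512, -49/1024, -195/4096 | -97/2048, -3/64, -1/32, 0 } -> -389/8192
edge 15 of 15 (BLUE): { -1, -1/2, -1/4, -1/8, -1/16, -7/128, -13/256, -25/512, -49/1024, -195/4096, -389/8192 | -97/2048, -3/64, -1/32, 0 } -> -777/16384

-777/16384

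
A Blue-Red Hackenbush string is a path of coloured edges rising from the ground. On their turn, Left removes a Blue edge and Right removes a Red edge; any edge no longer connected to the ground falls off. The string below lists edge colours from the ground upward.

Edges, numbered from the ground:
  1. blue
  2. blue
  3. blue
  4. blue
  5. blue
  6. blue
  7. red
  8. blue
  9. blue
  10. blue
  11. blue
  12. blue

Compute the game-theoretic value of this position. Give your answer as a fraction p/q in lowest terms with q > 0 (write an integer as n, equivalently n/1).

val_1 [b]  L=[0]  R=[∅]  ⇒ 1
val_2 [bb]  L=[0 1]  R=[∅]  ⇒ 2
val_3 [bbb]  L=[0 1 2]  R=[∅]  ⇒ 3
val_4 [bbbb]  L=[0 1 2 3]  R=[∅]  ⇒ 4
val_5 [bbbbb]  L=[0 1 2 3 4]  R=[∅]  ⇒ 5
val_6 [bbbbbb]  L=[0 1 2 3 4 5]  R=[∅]  ⇒ 6
val_7 [bbbbbbr]  L=[0 1 2 3 4 5]  R=[6]  ⇒ 11/2
val_8 [bbbbbbrb]  L=[0 1 2 3 4 5 11/2]  R=[6]  ⇒ 23/4
val_9 [bbbbbbrbb]  L=[0 1 2 3 4 5 11/2 23/4]  R=[6]  ⇒ 47/8
val_10 [bbbbbbrbbb]  L=[0 1 2 3 4 5 11/2 23/4 47/8]  R=[6]  ⇒ 95/16
val_11 [bbbbbbrbbbb]  L=[0 1 2 3 4 5 11/2 23/4 47/8 95/16]  R=[6]  ⇒ 191/32
val_12 [bbbbbbrbbbbb]  L=[0 1 2 3 4 5 11/2 23/4 47/8 95/16 191/32]  R=[6]  ⇒ 383/64

383/64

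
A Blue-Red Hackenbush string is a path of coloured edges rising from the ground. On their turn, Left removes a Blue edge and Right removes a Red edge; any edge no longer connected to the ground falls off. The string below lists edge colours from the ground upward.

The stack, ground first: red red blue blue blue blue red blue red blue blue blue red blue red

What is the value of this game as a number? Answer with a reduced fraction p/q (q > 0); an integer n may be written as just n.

-8843/8192

Recurse on prefixes of the 15-edge string red red blue blue blue blue red blue red blue blue blue red blue red:
1 of 15 · r · max L −∞ · min R 0 = -1
2 of 15 · rr · max L −∞ · min R -1 = -2
3 of 15 · rrb · max L -2 · min R -1 = -3/2
4 of 15 · rrbb · max L -3/2 · min R -1 = -5/4
5 of 15 · rrbbb · max L -5/4 · min R -1 = -9/8
6 of 15 · rrbbbb · max L -9/8 · min R -1 = -17/16
7 of 15 · rrbbbbr · max L -9/8 · min R -17/16 = -35/32
8 of 15 · rrbbbbrb · max L -35/32 · min R -17/16 = -69/64
9 of 15 · rrbbbbrbr · max L -35/32 · min R -69/64 = -139/128
10 of 15 · rrbbbbrbrb · max L -139/128 · min R -69/64 = -277/256
11 of 15 · rrbbbbrbrbb · max L -277/256 · min R -69/64 = -553/512
12 of 15 · rrbbbbrbrbbb · max L -553/512 · min R -69/64 = -1105/1024
13 of 15 · rrbbbbrbrbbbr · max L -553/512 · min R -1105/1024 = -2211/2048
14 of 15 · rrbbbbrbrbbbrb · max L -2211/2048 · min R -1105/1024 = -4421/4096
15 of 15 · rrbbbbrbrbbbrbr · max L -2211/2048 · min R -4421/4096 = -8843/8192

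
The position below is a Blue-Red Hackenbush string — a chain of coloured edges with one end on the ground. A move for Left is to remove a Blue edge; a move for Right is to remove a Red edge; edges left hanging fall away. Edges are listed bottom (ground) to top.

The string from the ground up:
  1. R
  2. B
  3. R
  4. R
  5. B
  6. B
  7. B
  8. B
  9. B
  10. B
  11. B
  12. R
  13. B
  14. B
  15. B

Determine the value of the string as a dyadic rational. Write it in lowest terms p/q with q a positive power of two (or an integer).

Recurse on prefixes of the 15-edge string R B R R B B B B B B B R B B B:
1 of 15 · R · max L −∞ · min R 0 — -1
2 of 15 · RB · max L -1 · min R 0 — -1/2
3 of 15 · RBR · max L -1 · min R -1/2 — -3/4
4 of 15 · RBRR · max L -1 · min R -3/4 — -7/8
5 of 15 · RBRRB · max L -7/8 · min R -3/4 — -13/16
6 of 15 · RBRRBB · max L -13/16 · min R -3/4 — -25/32
7 of 15 · RBRRBBB · max L -25/32 · min R -3/4 — -49/64
8 of 15 · RBRRBBBB · max L -49/64 · min R -3/4 — -97/128
9 of 15 · RBRRBBBBB · max L -97/128 · min R -3/4 — -193/256
10 of 15 · RBRRBBBBBB · max L -193/256 · min R -3/4 — -385/512
11 of 15 · RBRRBBBBBBB · max L -385/512 · min R -3/4 — -769/1024
12 of 15 · RBRRBBBBBBBR · max L -385/512 · min R -769/1024 — -1539/2048
13 of 15 · RBRRBBBBBBBRB · max L -1539/2048 · min R -769/1024 — -3077/4096
14 of 15 · RBRRBBBBBBBRBB · max L -3077/4096 · min R -769/1024 — -6153/8192
15 of 15 · RBRRBBBBBBBRBBB · max L -6153/8192 · min R -769/1024 — -12305/16384

-12305/16384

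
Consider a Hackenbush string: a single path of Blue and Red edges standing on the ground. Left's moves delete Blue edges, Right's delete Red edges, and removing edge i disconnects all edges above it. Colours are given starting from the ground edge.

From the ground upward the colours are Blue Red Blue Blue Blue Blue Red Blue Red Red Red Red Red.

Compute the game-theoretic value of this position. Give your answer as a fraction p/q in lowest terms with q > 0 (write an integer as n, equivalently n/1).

Prefix values for Blue Red Blue Blue Blue Blue Red Blue Red Red Red Red Red via {L|R} + simplicity:
G_1 [B]  L=[0]  R=[none]  = 1
G_2 [BR]  L=[0]  R=[1]  = 1/2
G_3 [BRB]  L=[0, 1/2]  R=[1]  = 3/4
G_4 [BRBB]  L=[0, 1/2, 3/4]  R=[1]  = 7/8
G_5 [BRBBB]  L=[0, 1/2, 3/4, 7/8]  R=[1]  = 15/16
G_6 [BRBBBB]  L=[0, 1/2, 3/4, 7/8, 15/16]  R=[1]  = 31/32
G_7 [BRBBBBR]  L=[0, 1/2, 3/4, 7/8, 15/16]  R=[31/32, 1]  = 61/64
G_8 [BRBBBBRB]  L=[0, 1/2, 3/4, 7/8, 15/16, 61/64]  R=[31/32, 1]  = 123/128
G_9 [BRBBBBRBR]  L=[0, 1/2, 3/4, 7/8, 15/16, 61/64]  R=[123/128, 31/32, 1]  = 245/256
G_10 [BRBBBBRBRR]  L=[0, 1/2, 3/4, 7/8, 15/16, 61/64]  R=[245/256, 123/128, 31/32, 1]  = 489/512
G_11 [BRBBBBRBRRR]  L=[0, 1/2, 3/4, 7/8, 15/16, 61/64]  R=[489/512, 245/256, 123/128, 31/32, 1]  = 977/1024
G_12 [BRBBBBRBRRRR]  L=[0, 1/2, 3/4, 7/8, 15/16, 61/64]  R=[977/1024, 489/512, 245/256, 123/128, 31/32, 1]  = 1953/2048
G_13 [BRBBBBRBRRRRR]  L=[0, 1/2, 3/4, 7/8, 15/16, 61/64]  R=[1953/2048, 977/1024, 489/512, 245/256, 123/128, 31/32, 1]  = 3905/4096

3905/4096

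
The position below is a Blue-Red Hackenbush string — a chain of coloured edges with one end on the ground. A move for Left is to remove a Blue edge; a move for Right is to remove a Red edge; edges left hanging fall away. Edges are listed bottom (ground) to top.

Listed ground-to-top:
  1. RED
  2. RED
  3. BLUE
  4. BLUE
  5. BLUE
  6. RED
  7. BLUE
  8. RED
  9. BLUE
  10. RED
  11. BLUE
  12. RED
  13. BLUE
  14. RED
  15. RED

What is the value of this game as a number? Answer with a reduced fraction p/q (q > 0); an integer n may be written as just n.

Recurse on prefixes of the 15-edge string RED RED BLUE BLUE BLUE RED BLUE RED BLUE RED BLUE RED BLUE RED RED:
val(R) = { — | 0 } -> -1
val(RR) = { — | -1 0 } -> -2
val(RRB) = { -2 | -1 0 } -> -3/2
val(RRBB) = { -2 -3/2 | -1 0 } -> -5/4
val(RRBBB) = { -2 -3/2 -5/4 | -1 0 } -> -9/8
val(RRBBBR) = { -2 -3/2 -5/4 | -9/8 -1 0 } -> -19/16
val(RRBBBRB) = { -2 -3/2 -5/4 -19/16 | -9/8 -1 0 } -> -37/32
val(RRBBBRBR) = { -2 -3/2 -5/4 -19/16 | -37/32 -9/8 -1 0 } -> -75/64
val(RRBBBRBRB) = { -2 -3/2 -5/4 -19/16 -75/64 | -37/32 -9/8 -1 0 } -> -149/128
val(RRBBBRBRBR) = { -2 -3/2 -5/4 -19/16 -75/64 | -149/128 -37/32 -9/8 -1 0 } -> -299/256
val(RRBBBRBRBRB) = { -2 -3/2 -5/4 -19/16 -75/64 -299/256 | -149/128 -37/32 -9/8 -1 0 } -> -597/512
val(RRBBBRBRBRBR) = { -2 -3/2 -5/4 -19/16 -75/64 -299/256 | -597/512 -149/128 -37/32 -9/8 -1 0 } -> -1195/1024
val(RRBBBRBRBRBRB) = { -2 -3/2 -5/4 -19/16 -75/64 -299/256 -1195/1024 | -597/512 -149/128 -37/32 -9/8 -1 0 } -> -2389/2048
val(RRBBBRBRBRBRBR) = { -2 -3/2 -5/4 -19/16 -75/64 -299/256 -1195/1024 | -2389/2048 -597/512 -149/128 -37/32 -9/8 -1 0 } -> -4779/4096
val(RRBBBRBRBRBRBRR) = { -2 -3/2 -5/4 -19/16 -75/64 -299/256 -1195/1024 | -4779/4096 -2389/2048 -597/512 -149/128 -37/32 -9/8 -1 0 } -> -9559/8192

-9559/8192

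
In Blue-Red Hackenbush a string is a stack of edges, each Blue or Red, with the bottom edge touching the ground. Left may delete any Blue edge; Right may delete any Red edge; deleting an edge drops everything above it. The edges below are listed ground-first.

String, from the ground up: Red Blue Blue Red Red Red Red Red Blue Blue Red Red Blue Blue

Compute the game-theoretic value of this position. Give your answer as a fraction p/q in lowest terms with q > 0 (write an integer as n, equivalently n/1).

g(R) = {  | 0 } gives -1
g(RB) = { -1 | 0 } gives -1/2
g(RBB) = { -1, -1/2 | 0 } gives -1/4
g(RBBR) = { -1, -1/2 | -1/4, 0 } gives -3/8
g(RBBRR) = { -1, -1/2 | -3/8, -1/4, 0 } gives -7/16
g(RBBRRR) = { -1, -1/2 | -7/16, -3/8, -1/4, 0 } gives -15/32
g(RBBRRRR) = { -1, -1/2 | -15/32, -7/16, -3/8, -1/4, 0 } gives -31/64
g(RBBRRRRR) = { -1, -1/2 | -31/64, -15/32, -7/16, -3/8, -1/4, 0 } gives -63/128
g(RBBRRRRRB) = { -1, -1/2, -63/128 | -31/64, -15/32, -7/16, -3/8, -1/4, 0 } gives -125/256
g(RBBRRRRRBB) = { -1, -1/2, -63/128, -125/256 | -31/64, -15/32, -7/16, -3/8, -1/4, 0 } gives -249/512
g(RBBRRRRRBBR) = { -1, -1/2, -63/128, -125/256 | -249/512, -31/64, -15/32, -7/16, -3/8, -1/4, 0 } gives -499/1024
g(RBBRRRRRBBRR) = { -1, -1/2, -63/128, -125/256 | -499/1024, -249/512, -31/64, -15/32, -7/16, -3/8, -1/4, 0 } gives -999/2048
g(RBBRRRRRBBRRB) = { -1, -1/2, -63/128, -125/256, -999/2048 | -499/1024, -249/512, -31/64, -15/32, -7/16, -3/8, -1/4, 0 } gives -1997/4096
g(RBBRRRRRBBRRBB) = { -1, -1/2, -63/128, -125/256, -999/2048, -1997/4096 | -499/1024, -249/512, -31/64, -15/32, -7/16, -3/8, -1/4, 0 } gives -3993/8192

-3993/8192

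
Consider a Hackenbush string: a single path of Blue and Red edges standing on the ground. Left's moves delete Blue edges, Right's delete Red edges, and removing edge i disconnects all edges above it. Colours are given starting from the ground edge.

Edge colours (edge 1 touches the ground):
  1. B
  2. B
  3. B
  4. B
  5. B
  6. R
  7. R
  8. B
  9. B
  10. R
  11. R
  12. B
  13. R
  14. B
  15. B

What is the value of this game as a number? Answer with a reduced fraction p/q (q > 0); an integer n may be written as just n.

4503/1024

edge 1 of 15 (B): { 0 | (no moves) } → 1
edge 2 of 15 (B): { 0 1 | (no moves) } → 2
edge 3 of 15 (B): { 0 1 2 | (no moves) } → 3
edge 4 of 15 (B): { 0 1 2 3 | (no moves) } → 4
edge 5 of 15 (B): { 0 1 2 3 4 | (no moves) } → 5
edge 6 of 15 (R): { 0 1 2 3 4 | 5 } → 9/2
edge 7 of 15 (R): { 0 1 2 3 4 | 9/2 5 } → 17/4
edge 8 of 15 (B): { 0 1 2 3 4 17/4 | 9/2 5 } → 35/8
edge 9 of 15 (B): { 0 1 2 3 4 17/4 35/8 | 9/2 5 } → 71/16
edge 10 of 15 (R): { 0 1 2 3 4 17/4 35/8 | 71/16 9/2 5 } → 141/32
edge 11 of 15 (R): { 0 1 2 3 4 17/4 35/8 | 141/32 71/16 9/2 5 } → 281/64
edge 12 of 15 (B): { 0 1 2 3 4 17/4 35/8 281/64 | 141/32 71/16 9/2 5 } → 563/128
edge 13 of 15 (R): { 0 1 2 3 4 17/4 35/8 281/64 | 563/128 141/32 71/16 9/2 5 } → 1125/256
edge 14 of 15 (B): { 0 1 2 3 4 17/4 35/8 281/64 1125/256 | 563/128 141/32 71/16 9/2 5 } → 2251/512
edge 15 of 15 (B): { 0 1 2 3 4 17/4 35/8 281/64 1125/256 2251/512 | 563/128 141/32 71/16 9/2 5 } → 4503/1024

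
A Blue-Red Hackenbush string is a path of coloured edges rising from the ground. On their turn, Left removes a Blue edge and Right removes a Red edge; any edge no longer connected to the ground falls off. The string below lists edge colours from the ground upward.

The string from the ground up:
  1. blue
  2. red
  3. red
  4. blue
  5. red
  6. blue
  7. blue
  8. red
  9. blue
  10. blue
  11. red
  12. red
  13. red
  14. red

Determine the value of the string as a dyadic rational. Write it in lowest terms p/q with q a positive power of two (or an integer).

2913/8192

edge 1 of 14 (blue): { 0 | (no moves) } => 1
edge 2 of 14 (red): { 0 | 1 } => 1/2
edge 3 of 14 (red): { 0 | 1/2; 1 } => 1/4
edge 4 of 14 (blue): { 0; 1/4 | 1/2; 1 } => 3/8
edge 5 of 14 (red): { 0; 1/4 | 3/8; 1/2; 1 } => 5/16
edge 6 of 14 (blue): { 0; 1/4; 5/16 | 3/8; 1/2; 1 } => 11/32
edge 7 of 14 (blue): { 0; 1/4; 5/16; 11/32 | 3/8; 1/2; 1 } => 23/64
edge 8 of 14 (red): { 0; 1/4; 5/16; 11/32 | 23/64; 3/8; 1/2; 1 } => 45/128
edge 9 of 14 (blue): { 0; 1/4; 5/16; 11/32; 45/128 | 23/64; 3/8; 1/2; 1 } => 91/256
edge 10 of 14 (blue): { 0; 1/4; 5/16; 11/32; 45/128; 91/256 | 23/64; 3/8; 1/2; 1 } => 183/512
edge 11 of 14 (red): { 0; 1/4; 5/16; 11/32; 45/128; 91/256 | 183/512; 23/64; 3/8; 1/2; 1 } => 365/1024
edge 12 of 14 (red): { 0; 1/4; 5/16; 11/32; 45/128; 91/256 | 365/1024; 183/512; 23/64; 3/8; 1/2; 1 } => 729/2048
edge 13 of 14 (red): { 0; 1/4; 5/16; 11/32; 45/128; 91/256 | 729/2048; 365/1024; 183/512; 23/64; 3/8; 1/2; 1 } => 1457/4096
edge 14 of 14 (red): { 0; 1/4; 5/16; 11/32; 45/128; 91/256 | 1457/4096; 729/2048; 365/1024; 183/512; 23/64; 3/8; 1/2; 1 } => 2913/8192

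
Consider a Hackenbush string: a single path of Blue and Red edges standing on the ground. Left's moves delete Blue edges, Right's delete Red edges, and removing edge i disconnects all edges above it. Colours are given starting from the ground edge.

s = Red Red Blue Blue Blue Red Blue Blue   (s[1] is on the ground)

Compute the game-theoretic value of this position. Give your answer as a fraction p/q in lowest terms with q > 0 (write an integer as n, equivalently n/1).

Prefix values for Red Red Blue Blue Blue Red Blue Blue via {L|R} + simplicity:
R: Left {  }, Right { 0 } => simplest -1
RR: Left {  }, Right { -1 0 } => simplest -2
RRB: Left { -2 }, Right { -1 0 } => simplest -3/2
RRBB: Left { -2 -3/2 }, Right { -1 0 } => simplest -5/4
RRBBB: Left { -2 -3/2 -5/4 }, Right { -1 0 } => simplest -9/8
RRBBBR: Left { -2 -3/2 -5/4 }, Right { -9/8 -1 0 } => simplest -19/16
RRBBBRB: Left { -2 -3/2 -5/4 -19/16 }, Right { -9/8 -1 0 } => simplest -37/32
RRBBBRBB: Left { -2 -3/2 -5/4 -19/16 -37/32 }, Right { -9/8 -1 0 } => simplest -73/64

-73/64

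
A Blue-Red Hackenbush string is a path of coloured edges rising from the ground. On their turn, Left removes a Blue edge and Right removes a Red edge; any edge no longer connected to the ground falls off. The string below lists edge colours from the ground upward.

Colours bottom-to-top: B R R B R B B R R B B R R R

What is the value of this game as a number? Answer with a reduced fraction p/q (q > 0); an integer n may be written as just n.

edge 1 of 14 (B): { 0 | ∅ } = 1
edge 2 of 14 (R): { 0 | 1 } = 1/2
edge 3 of 14 (R): { 0 | 1/2; 1 } = 1/4
edge 4 of 14 (B): { 0; 1/4 | 1/2; 1 } = 3/8
edge 5 of 14 (R): { 0; 1/4 | 3/8; 1/2; 1 } = 5/16
edge 6 of 14 (B): { 0; 1/4; 5/16 | 3/8; 1/2; 1 } = 11/32
edge 7 of 14 (B): { 0; 1/4; 5/16; 11/32 | 3/8; 1/2; 1 } = 23/64
edge 8 of 14 (R): { 0; 1/4; 5/16; 11/32 | 23/64; 3/8; 1/2; 1 } = 45/128
edge 9 of 14 (R): { 0; 1/4; 5/16; 11/32 | 45/128; 23/64; 3/8; 1/2; 1 } = 89/256
edge 10 of 14 (B): { 0; 1/4; 5/16; 11/32; 89/256 | 45/128; 23/64; 3/8; 1/2; 1 } = 179/512
edge 11 of 14 (B): { 0; 1/4; 5/16; 11/32; 89/256; 179/512 | 45/128; 23/64; 3/8; 1/2; 1 } = 359/1024
edge 12 of 14 (R): { 0; 1/4; 5/16; 11/32; 89/256; 179/512 | 359/1024; 45/128; 23/64; 3/8; 1/2; 1 } = 717/2048
edge 13 of 14 (R): { 0; 1/4; 5/16; 11/32; 89/256; 179/512 | 717/2048; 359/1024; 45/128; 23/64; 3/8; 1/2; 1 } = 1433/4096
edge 14 of 14 (R): { 0; 1/4; 5/16; 11/32; 89/256; 179/512 | 1433/4096; 717/2048; 359/1024; 45/128; 23/64; 3/8; 1/2; 1 } = 2865/8192

2865/8192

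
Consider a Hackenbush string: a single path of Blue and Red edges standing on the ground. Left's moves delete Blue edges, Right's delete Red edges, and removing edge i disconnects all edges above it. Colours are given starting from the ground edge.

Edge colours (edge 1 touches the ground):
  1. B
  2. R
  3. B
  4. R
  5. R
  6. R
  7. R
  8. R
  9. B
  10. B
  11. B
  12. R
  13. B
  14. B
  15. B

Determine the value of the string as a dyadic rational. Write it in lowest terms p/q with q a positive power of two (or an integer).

Recurse on prefixes of the 15-edge string B R B R R R R R B B B R B B B:
edge 1 of 15 (B): { 0 | — } — 1
edge 2 of 15 (R): { 0 | 1 } — 1/2
edge 3 of 15 (B): { 0 1/2 | 1 } — 3/4
edge 4 of 15 (R): { 0 1/2 | 3/4 1 } — 5/8
edge 5 of 15 (R): { 0 1/2 | 5/8 3/4 1 } — 9/16
edge 6 of 15 (R): { 0 1/2 | 9/16 5/8 3/4 1 } — 17/32
edge 7 of 15 (R): { 0 1/2 | 17/32 9/16 5/8 3/4 1 } — 33/64
edge 8 of 15 (R): { 0 1/2 | 33/64 17/32 9/16 5/8 3/4 1 } — 65/128
edge 9 of 15 (B): { 0 1/2 65/128 | 33/64 17/32 9/16 5/8 3/4 1 } — 131/256
edge 10 of 15 (B): { 0 1/2 65/128 131/256 | 33/64 17/32 9/16 5/8 3/4 1 } — 263/512
edge 11 of 15 (B): { 0 1/2 65/128 131/256 263/512 | 33/64 17/32 9/16 5/8 3/4 1 } — 527/1024
edge 12 of 15 (R): { 0 1/2 65/128 131/256 263/512 | 527/1024 33/64 17/32 9/16 5/8 3/4 1 } — 1053/2048
edge 13 of 15 (B): { 0 1/2 65/128 131/256 263/512 1053/2048 | 527/1024 33/64 17/32 9/16 5/8 3/4 1 } — 2107/4096
edge 14 of 15 (B): { 0 1/2 65/128 131/256 263/512 1053/2048 2107/4096 | 527/1024 33/64 17/32 9/16 5/8 3/4 1 } — 4215/8192
edge 15 of 15 (B): { 0 1/2 65/128 131/256 263/512 1053/2048 2107/4096 4215/8192 | 527/1024 33/64 17/32 9/16 5/8 3/4 1 } — 8431/16384

8431/16384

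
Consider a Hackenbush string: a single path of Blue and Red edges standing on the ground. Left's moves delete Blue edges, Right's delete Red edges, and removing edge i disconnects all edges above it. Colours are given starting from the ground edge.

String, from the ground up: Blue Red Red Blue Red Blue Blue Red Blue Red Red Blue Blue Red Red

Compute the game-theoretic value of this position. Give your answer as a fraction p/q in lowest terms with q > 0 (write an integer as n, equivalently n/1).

5785/16384

g_1 [B]  L=[0]  R=[·]  so 1
g_2 [BR]  L=[0]  R=[1]  so 1/2
g_3 [BRR]  L=[0]  R=[1/2 1]  so 1/4
g_4 [BRRB]  L=[0 1/4]  R=[1/2 1]  so 3/8
g_5 [BRRBR]  L=[0 1/4]  R=[3/8 1/2 1]  so 5/16
g_6 [BRRBRB]  L=[0 1/4 5/16]  R=[3/8 1/2 1]  so 11/32
g_7 [BRRBRBB]  L=[0 1/4 5/16 11/32]  R=[3/8 1/2 1]  so 23/64
g_8 [BRRBRBBR]  L=[0 1/4 5/16 11/32]  R=[23/64 3/8 1/2 1]  so 45/128
g_9 [BRRBRBBRB]  L=[0 1/4 5/16 11/32 45/128]  R=[23/64 3/8 1/2 1]  so 91/256
g_10 [BRRBRBBRBR]  L=[0 1/4 5/16 11/32 45/128]  R=[91/256 23/64 3/8 1/2 1]  so 181/512
g_11 [BRRBRBBRBRR]  L=[0 1/4 5/16 11/32 45/128]  R=[181/512 91/256 23/64 3/8 1/2 1]  so 361/1024
g_12 [BRRBRBBRBRRB]  L=[0 1/4 5/16 11/32 45/128 361/1024]  R=[181/512 91/256 23/64 3/8 1/2 1]  so 723/2048
g_13 [BRRBRBBRBRRBB]  L=[0 1/4 5/16 11/32 45/128 361/1024 723/2048]  R=[181/512 91/256 23/64 3/8 1/2 1]  so 1447/4096
g_14 [BRRBRBBRBRRBBR]  L=[0 1/4 5/16 11/32 45/128 361/1024 723/2048]  R=[1447/4096 181/512 91/256 23/64 3/8 1/2 1]  so 2893/8192
g_15 [BRRBRBBRBRRBBRR]  L=[0 1/4 5/16 11/32 45/128 361/1024 723/2048]  R=[2893/8192 1447/4096 181/512 91/256 23/64 3/8 1/2 1]  so 5785/16384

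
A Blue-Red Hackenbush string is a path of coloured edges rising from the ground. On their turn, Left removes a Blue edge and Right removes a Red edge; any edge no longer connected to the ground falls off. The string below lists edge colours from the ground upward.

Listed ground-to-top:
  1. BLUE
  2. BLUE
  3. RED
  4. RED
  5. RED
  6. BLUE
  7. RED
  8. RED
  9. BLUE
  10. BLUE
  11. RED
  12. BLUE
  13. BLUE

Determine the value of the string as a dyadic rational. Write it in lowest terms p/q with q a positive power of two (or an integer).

2359/2048

v_1 [B]  L=[0]  R=[∅]  ⇒ 1
v_2 [BB]  L=[0, 1]  R=[∅]  ⇒ 2
v_3 [BBR]  L=[0, 1]  R=[2]  ⇒ 3/2
v_4 [BBRR]  L=[0, 1]  R=[3/2, 2]  ⇒ 5/4
v_5 [BBRRR]  L=[0, 1]  R=[5/4, 3/2, 2]  ⇒ 9/8
v_6 [BBRRRB]  L=[0, 1, 9/8]  R=[5/4, 3/2, 2]  ⇒ 19/16
v_7 [BBRRRBR]  L=[0, 1, 9/8]  R=[19/16, 5/4, 3/2, 2]  ⇒ 37/32
v_8 [BBRRRBRR]  L=[0, 1, 9/8]  R=[37/32, 19/16, 5/4, 3/2, 2]  ⇒ 73/64
v_9 [BBRRRBRRB]  L=[0, 1, 9/8, 73/64]  R=[37/32, 19/16, 5/4, 3/2, 2]  ⇒ 147/128
v_10 [BBRRRBRRBB]  L=[0, 1, 9/8, 73/64, 147/128]  R=[37/32, 19/16, 5/4, 3/2, 2]  ⇒ 295/256
v_11 [BBRRRBRRBBR]  L=[0, 1, 9/8, 73/64, 147/128]  R=[295/256, 37/32, 19/16, 5/4, 3/2, 2]  ⇒ 589/512
v_12 [BBRRRBRRBBRB]  L=[0, 1, 9/8, 73/64, 147/128, 589/512]  R=[295/256, 37/32, 19/16, 5/4, 3/2, 2]  ⇒ 1179/1024
v_13 [BBRRRBRRBBRBB]  L=[0, 1, 9/8, 73/64, 147/128, 589/512, 1179/1024]  R=[295/256, 37/32, 19/16, 5/4, 3/2, 2]  ⇒ 2359/2048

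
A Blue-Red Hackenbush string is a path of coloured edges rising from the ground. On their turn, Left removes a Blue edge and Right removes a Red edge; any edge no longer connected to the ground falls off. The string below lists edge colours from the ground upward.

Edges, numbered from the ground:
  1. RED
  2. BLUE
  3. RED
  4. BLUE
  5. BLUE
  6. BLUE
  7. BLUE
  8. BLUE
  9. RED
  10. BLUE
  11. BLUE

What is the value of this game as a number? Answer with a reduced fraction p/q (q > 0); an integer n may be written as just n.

Recurse on prefixes of the 11-edge string RED BLUE RED BLUE BLUE BLUE BLUE BLUE RED BLUE BLUE:
edge 1 of 11 (RED): { — | 0 } = -1
edge 2 of 11 (BLUE): { -1 | 0 } = -1/2
edge 3 of 11 (RED): { -1 | -1/2; 0 } = -3/4
edge 4 of 11 (BLUE): { -1; -3/4 | -1/2; 0 } = -5/8
edge 5 of 11 (BLUE): { -1; -3/4; -5/8 | -1/2; 0 } = -9/16
edge 6 of 11 (BLUE): { -1; -3/4; -5/8; -9/16 | -1/2; 0 } = -17/32
edge 7 of 11 (BLUE): { -1; -3/4; -5/8; -9/16; -17/32 | -1/2; 0 } = -33/64
edge 8 of 11 (BLUE): { -1; -3/4; -5/8; -9/16; -17/32; -33/64 | -1/2; 0 } = -65/128
edge 9 of 11 (RED): { -1; -3/4; -5/8; -9/16; -17/32; -33/64 | -65/128; -1/2; 0 } = -131/256
edge 10 of 11 (BLUE): { -1; -3/4; -5/8; -9/16; -17/32; -33/64; -131/256 | -65/128; -1/2; 0 } = -261/512
edge 11 of 11 (BLUE): { -1; -3/4; -5/8; -9/16; -17/32; -33/64; -131/256; -261/512 | -65/128; -1/2; 0 } = -521/1024

-521/1024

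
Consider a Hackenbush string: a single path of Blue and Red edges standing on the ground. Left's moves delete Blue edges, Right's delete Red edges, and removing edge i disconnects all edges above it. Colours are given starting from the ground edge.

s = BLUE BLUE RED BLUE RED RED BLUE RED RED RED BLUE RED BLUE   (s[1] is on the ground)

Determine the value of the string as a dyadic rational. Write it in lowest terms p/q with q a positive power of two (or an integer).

3211/2048

Prefix values for BLUE BLUE RED BLUE RED RED BLUE RED RED RED BLUE RED BLUE via {L|R} + simplicity:
g_1 [B]  L=[0]  R=[none]  ⇒ 1
g_2 [BB]  L=[0, 1]  R=[none]  ⇒ 2
g_3 [BBR]  L=[0, 1]  R=[2]  ⇒ 3/2
g_4 [BBRB]  L=[0, 1, 3/2]  R=[2]  ⇒ 7/4
g_5 [BBRBR]  L=[0, 1, 3/2]  R=[7/4, 2]  ⇒ 13/8
g_6 [BBRBRR]  L=[0, 1, 3/2]  R=[13/8, 7/4, 2]  ⇒ 25/16
g_7 [BBRBRRB]  L=[0, 1, 3/2, 25/16]  R=[13/8, 7/4, 2]  ⇒ 51/32
g_8 [BBRBRRBR]  L=[0, 1, 3/2, 25/16]  R=[51/32, 13/8, 7/4, 2]  ⇒ 101/64
g_9 [BBRBRRBRR]  L=[0, 1, 3/2, 25/16]  R=[101/64, 51/32, 13/8, 7/4, 2]  ⇒ 201/128
g_10 [BBRBRRBRRR]  L=[0, 1, 3/2, 25/16]  R=[201/128, 101/64, 51/32, 13/8, 7/4, 2]  ⇒ 401/256
g_11 [BBRBRRBRRRB]  L=[0, 1, 3/2, 25/16, 401/256]  R=[201/128, 101/64, 51/32, 13/8, 7/4, 2]  ⇒ 803/512
g_12 [BBRBRRBRRRBR]  L=[0, 1, 3/2, 25/16, 401/256]  R=[803/512, 201/128, 101/64, 51/32, 13/8, 7/4, 2]  ⇒ 1605/1024
g_13 [BBRBRRBRRRBRB]  L=[0, 1, 3/2, 25/16, 401/256, 1605/1024]  R=[803/512, 201/128, 101/64, 51/32, 13/8, 7/4, 2]  ⇒ 3211/2048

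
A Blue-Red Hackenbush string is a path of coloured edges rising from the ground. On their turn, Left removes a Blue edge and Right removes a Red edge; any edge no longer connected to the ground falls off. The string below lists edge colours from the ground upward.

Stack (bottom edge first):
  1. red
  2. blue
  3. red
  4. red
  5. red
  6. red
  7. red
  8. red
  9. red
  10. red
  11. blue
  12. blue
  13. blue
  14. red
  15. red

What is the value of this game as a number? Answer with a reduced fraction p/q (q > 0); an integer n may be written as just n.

-16327/16384

Build val(s[:k]) for k = 1..15, string s = red blue red red red red red red red red blue blue blue red red.
step 1: add red to get r; options L={ none } R={ 0 } gives -1
step 2: add blue to get rb; options L={ -1 } R={ 0 } gives -1/2
step 3: add red to get rbr; options L={ -1 } R={ -1/2 0 } gives -3/4
step 4: add red to get rbrr; options L={ -1 } R={ -3/4 -1/2 0 } gives -7/8
step 5: add red to get rbrrr; options L={ -1 } R={ -7/8 -3/4 -1/2 0 } gives -15/16
step 6: add red to get rbrrrr; options L={ -1 } R={ -15/16 -7/8 -3/4 -1/2 0 } gives -31/32
step 7: add red to get rbrrrrr; options L={ -1 } R={ -31/32 -15/16 -7/8 -3/4 -1/2 0 } gives -63/64
step 8: add red to get rbrrrrrr; options L={ -1 } R={ -63/64 -31/32 -15/16 -7/8 -3/4 -1/2 0 } gives -127/128
step 9: add red to get rbrrrrrrr; options L={ -1 } R={ -127/128 -63/64 -31/32 -15/16 -7/8 -3/4 -1/2 0 } gives -255/256
step 10: add red to get rbrrrrrrrr; options L={ -1 } R={ -255/256 -127/128 -63/64 -31/32 -15/16 -7/8 -3/4 -1/2 0 } gives -511/512
step 11: add blue to get rbrrrrrrrrb; options L={ -1 -511/512 } R={ -255/256 -127/128 -63/64 -31/32 -15/16 -7/8 -3/4 -1/2 0 } gives -1021/1024
step 12: add blue to get rbrrrrrrrrbb; options L={ -1 -511/512 -1021/1024 } R={ -255/256 -127/128 -63/64 -31/32 -15/16 -7/8 -3/4 -1/2 0 } gives -2041/2048
step 13: add blue to get rbrrrrrrrrbbb; options L={ -1 -511/512 -1021/1024 -2041/2048 } R={ -255/256 -127/128 -63/64 -31/32 -15/16 -7/8 -3/4 -1/2 0 } gives -4081/4096
step 14: add red to get rbrrrrrrrrbbbr; options L={ -1 -511/512 -1021/1024 -2041/2048 } R={ -4081/4096 -255/256 -127/128 -63/64 -31/32 -15/16 -7/8 -3/4 -1/2 0 } gives -8163/8192
step 15: add red to get rbrrrrrrrrbbbrr; options L={ -1 -511/512 -1021/1024 -2041/2048 } R={ -8163/8192 -4081/4096 -255/256 -127/128 -63/64 -31/32 -15/16 -7/8 -3/4 -1/2 0 } gives -16327/16384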